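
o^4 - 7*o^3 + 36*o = o*(o - 6)*(o - 3)*(o + 2)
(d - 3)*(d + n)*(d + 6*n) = d^3 + 7*d^2*n - 3*d^2 + 6*d*n^2 - 21*d*n - 18*n^2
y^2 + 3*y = y*(y + 3)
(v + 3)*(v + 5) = v^2 + 8*v + 15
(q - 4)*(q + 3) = q^2 - q - 12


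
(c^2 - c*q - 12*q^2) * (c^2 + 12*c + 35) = c^4 - c^3*q + 12*c^3 - 12*c^2*q^2 - 12*c^2*q + 35*c^2 - 144*c*q^2 - 35*c*q - 420*q^2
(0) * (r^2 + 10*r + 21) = 0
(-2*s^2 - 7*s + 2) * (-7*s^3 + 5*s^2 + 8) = 14*s^5 + 39*s^4 - 49*s^3 - 6*s^2 - 56*s + 16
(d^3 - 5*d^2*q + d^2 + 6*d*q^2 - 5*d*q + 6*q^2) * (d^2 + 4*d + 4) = d^5 - 5*d^4*q + 5*d^4 + 6*d^3*q^2 - 25*d^3*q + 8*d^3 + 30*d^2*q^2 - 40*d^2*q + 4*d^2 + 48*d*q^2 - 20*d*q + 24*q^2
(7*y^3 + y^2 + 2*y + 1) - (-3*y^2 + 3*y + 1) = 7*y^3 + 4*y^2 - y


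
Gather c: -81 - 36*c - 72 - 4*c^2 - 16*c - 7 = -4*c^2 - 52*c - 160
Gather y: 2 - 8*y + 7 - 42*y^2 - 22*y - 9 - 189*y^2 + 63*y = -231*y^2 + 33*y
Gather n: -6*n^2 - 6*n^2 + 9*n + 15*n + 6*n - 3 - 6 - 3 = -12*n^2 + 30*n - 12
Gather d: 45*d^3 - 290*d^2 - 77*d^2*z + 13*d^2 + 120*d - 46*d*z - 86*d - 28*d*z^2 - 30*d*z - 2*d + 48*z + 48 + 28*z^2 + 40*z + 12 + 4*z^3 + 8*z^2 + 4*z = 45*d^3 + d^2*(-77*z - 277) + d*(-28*z^2 - 76*z + 32) + 4*z^3 + 36*z^2 + 92*z + 60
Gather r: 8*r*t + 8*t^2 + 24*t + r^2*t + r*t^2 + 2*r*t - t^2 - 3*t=r^2*t + r*(t^2 + 10*t) + 7*t^2 + 21*t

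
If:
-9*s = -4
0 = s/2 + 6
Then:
No Solution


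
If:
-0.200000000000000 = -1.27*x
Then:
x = 0.16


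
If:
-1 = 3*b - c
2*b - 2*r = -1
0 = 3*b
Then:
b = 0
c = 1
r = 1/2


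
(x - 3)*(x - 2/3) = x^2 - 11*x/3 + 2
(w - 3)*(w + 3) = w^2 - 9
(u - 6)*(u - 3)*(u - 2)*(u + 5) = u^4 - 6*u^3 - 19*u^2 + 144*u - 180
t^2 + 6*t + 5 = (t + 1)*(t + 5)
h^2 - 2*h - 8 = (h - 4)*(h + 2)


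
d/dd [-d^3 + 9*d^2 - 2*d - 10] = -3*d^2 + 18*d - 2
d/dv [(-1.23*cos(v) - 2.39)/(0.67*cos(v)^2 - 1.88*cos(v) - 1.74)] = (-0.8241*cos(v)^2 - 3.2026*cos(v) + 2.353)*sin(v)/(0.4489*cos(v)^4 - 2.5192*cos(v)^3 + 1.2028*cos(v)^2 + 6.5424*cos(v) + 3.0276)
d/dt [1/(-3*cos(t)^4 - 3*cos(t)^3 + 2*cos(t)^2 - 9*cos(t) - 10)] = (-12*cos(t)^3 - 9*cos(t)^2 + 4*cos(t) - 9)*sin(t)/(3*cos(t)^4 + 3*cos(t)^3 - 2*cos(t)^2 + 9*cos(t) + 10)^2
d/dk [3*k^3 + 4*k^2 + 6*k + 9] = 9*k^2 + 8*k + 6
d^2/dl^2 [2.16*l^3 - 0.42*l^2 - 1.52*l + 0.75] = 12.96*l - 0.84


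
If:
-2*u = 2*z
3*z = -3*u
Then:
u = -z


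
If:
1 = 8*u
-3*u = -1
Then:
No Solution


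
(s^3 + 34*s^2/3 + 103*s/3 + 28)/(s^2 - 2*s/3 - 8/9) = 3*(3*s^3 + 34*s^2 + 103*s + 84)/(9*s^2 - 6*s - 8)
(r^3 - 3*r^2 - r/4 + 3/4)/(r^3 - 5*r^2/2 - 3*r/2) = (r - 1/2)/r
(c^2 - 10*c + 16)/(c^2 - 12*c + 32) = (c - 2)/(c - 4)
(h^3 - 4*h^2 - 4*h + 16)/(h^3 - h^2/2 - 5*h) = 2*(h^2 - 6*h + 8)/(h*(2*h - 5))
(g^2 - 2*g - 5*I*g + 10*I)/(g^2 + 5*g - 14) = (g - 5*I)/(g + 7)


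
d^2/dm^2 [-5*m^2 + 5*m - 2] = -10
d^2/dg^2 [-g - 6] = 0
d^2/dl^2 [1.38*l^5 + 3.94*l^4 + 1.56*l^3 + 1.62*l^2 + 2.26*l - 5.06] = 27.6*l^3 + 47.28*l^2 + 9.36*l + 3.24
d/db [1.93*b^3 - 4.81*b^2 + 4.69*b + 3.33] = 5.79*b^2 - 9.62*b + 4.69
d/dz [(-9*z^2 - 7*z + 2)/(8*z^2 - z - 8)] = (65*z^2 + 112*z + 58)/(64*z^4 - 16*z^3 - 127*z^2 + 16*z + 64)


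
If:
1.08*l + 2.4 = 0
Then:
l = -2.22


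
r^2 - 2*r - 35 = (r - 7)*(r + 5)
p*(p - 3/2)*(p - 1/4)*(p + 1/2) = p^4 - 5*p^3/4 - p^2/2 + 3*p/16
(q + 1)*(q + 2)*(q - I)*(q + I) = q^4 + 3*q^3 + 3*q^2 + 3*q + 2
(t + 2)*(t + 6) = t^2 + 8*t + 12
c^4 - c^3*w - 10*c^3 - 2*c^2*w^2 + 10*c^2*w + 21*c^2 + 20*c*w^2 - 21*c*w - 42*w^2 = (c - 7)*(c - 3)*(c - 2*w)*(c + w)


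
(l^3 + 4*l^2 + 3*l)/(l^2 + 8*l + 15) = l*(l + 1)/(l + 5)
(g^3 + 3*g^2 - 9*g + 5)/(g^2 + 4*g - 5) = g - 1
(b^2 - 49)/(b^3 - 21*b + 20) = (b^2 - 49)/(b^3 - 21*b + 20)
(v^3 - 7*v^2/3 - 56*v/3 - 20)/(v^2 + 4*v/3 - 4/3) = (3*v^2 - 13*v - 30)/(3*v - 2)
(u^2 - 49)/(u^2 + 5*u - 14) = (u - 7)/(u - 2)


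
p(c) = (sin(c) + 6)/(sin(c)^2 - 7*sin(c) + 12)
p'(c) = (-2*sin(c)*cos(c) + 7*cos(c))*(sin(c) + 6)/(sin(c)^2 - 7*sin(c) + 12)^2 + cos(c)/(sin(c)^2 - 7*sin(c) + 12) = (-12*sin(c) + cos(c)^2 + 53)*cos(c)/(sin(c)^2 - 7*sin(c) + 12)^2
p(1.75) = 1.15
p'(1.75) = -0.20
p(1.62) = 1.17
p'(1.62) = -0.06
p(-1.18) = 0.26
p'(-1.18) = 0.07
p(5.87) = 0.37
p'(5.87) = 0.24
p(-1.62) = 0.25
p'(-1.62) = -0.01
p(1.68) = 1.16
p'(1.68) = -0.12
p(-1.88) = 0.26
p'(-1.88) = -0.05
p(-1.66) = 0.25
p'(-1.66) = -0.01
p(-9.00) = 0.37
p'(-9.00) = -0.24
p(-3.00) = 0.45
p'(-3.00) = -0.33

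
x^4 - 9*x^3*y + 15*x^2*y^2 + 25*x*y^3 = x*(x - 5*y)^2*(x + y)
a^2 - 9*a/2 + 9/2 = (a - 3)*(a - 3/2)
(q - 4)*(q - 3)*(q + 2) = q^3 - 5*q^2 - 2*q + 24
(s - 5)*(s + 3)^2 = s^3 + s^2 - 21*s - 45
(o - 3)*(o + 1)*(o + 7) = o^3 + 5*o^2 - 17*o - 21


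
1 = 1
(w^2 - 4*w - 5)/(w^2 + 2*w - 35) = (w + 1)/(w + 7)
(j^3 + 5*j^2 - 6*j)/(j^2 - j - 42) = j*(j - 1)/(j - 7)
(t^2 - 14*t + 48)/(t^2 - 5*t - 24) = (t - 6)/(t + 3)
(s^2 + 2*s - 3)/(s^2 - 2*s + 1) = (s + 3)/(s - 1)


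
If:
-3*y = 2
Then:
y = -2/3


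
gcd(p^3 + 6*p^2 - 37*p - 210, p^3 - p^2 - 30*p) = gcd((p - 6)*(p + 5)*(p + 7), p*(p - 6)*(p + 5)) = p^2 - p - 30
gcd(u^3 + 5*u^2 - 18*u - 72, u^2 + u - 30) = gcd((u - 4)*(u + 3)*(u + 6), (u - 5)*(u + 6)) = u + 6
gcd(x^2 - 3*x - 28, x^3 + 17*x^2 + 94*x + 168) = x + 4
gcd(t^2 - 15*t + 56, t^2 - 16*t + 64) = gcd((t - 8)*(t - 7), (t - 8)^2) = t - 8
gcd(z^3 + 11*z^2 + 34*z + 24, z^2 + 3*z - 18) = z + 6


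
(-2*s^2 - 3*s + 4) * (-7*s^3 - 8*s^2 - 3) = 14*s^5 + 37*s^4 - 4*s^3 - 26*s^2 + 9*s - 12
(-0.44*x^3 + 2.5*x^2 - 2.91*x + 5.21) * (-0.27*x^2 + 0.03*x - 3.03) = 0.1188*x^5 - 0.6882*x^4 + 2.1939*x^3 - 9.069*x^2 + 8.9736*x - 15.7863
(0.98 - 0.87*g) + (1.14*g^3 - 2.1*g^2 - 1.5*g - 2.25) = 1.14*g^3 - 2.1*g^2 - 2.37*g - 1.27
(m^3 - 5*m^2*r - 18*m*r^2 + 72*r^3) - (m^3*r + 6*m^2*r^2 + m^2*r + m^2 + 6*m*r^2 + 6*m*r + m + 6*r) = -m^3*r + m^3 - 6*m^2*r^2 - 6*m^2*r - m^2 - 24*m*r^2 - 6*m*r - m + 72*r^3 - 6*r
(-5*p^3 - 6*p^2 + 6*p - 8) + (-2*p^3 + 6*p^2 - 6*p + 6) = -7*p^3 - 2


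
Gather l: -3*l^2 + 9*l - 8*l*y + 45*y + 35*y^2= -3*l^2 + l*(9 - 8*y) + 35*y^2 + 45*y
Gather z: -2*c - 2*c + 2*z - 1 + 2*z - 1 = -4*c + 4*z - 2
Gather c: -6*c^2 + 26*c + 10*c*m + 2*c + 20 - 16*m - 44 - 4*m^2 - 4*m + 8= -6*c^2 + c*(10*m + 28) - 4*m^2 - 20*m - 16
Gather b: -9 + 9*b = 9*b - 9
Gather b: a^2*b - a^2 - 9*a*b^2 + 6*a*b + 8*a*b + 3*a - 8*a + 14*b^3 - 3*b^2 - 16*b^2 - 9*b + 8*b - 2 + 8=-a^2 - 5*a + 14*b^3 + b^2*(-9*a - 19) + b*(a^2 + 14*a - 1) + 6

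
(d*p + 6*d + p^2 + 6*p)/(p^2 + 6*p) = (d + p)/p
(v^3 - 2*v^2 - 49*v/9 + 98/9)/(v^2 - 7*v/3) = v + 1/3 - 14/(3*v)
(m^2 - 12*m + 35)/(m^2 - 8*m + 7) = (m - 5)/(m - 1)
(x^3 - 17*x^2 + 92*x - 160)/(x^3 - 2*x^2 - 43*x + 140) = (x - 8)/(x + 7)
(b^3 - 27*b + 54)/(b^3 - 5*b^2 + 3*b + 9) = (b + 6)/(b + 1)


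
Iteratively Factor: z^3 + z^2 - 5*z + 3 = (z - 1)*(z^2 + 2*z - 3) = (z - 1)^2*(z + 3)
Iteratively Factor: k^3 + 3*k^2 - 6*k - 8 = (k + 1)*(k^2 + 2*k - 8) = (k - 2)*(k + 1)*(k + 4)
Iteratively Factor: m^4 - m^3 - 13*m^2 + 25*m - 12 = (m - 3)*(m^3 + 2*m^2 - 7*m + 4) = (m - 3)*(m - 1)*(m^2 + 3*m - 4) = (m - 3)*(m - 1)^2*(m + 4)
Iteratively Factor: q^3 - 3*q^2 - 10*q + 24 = (q - 4)*(q^2 + q - 6) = (q - 4)*(q + 3)*(q - 2)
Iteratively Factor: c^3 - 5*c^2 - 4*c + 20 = (c + 2)*(c^2 - 7*c + 10) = (c - 5)*(c + 2)*(c - 2)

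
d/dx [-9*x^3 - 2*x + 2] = -27*x^2 - 2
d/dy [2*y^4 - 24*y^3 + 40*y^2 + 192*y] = 8*y^3 - 72*y^2 + 80*y + 192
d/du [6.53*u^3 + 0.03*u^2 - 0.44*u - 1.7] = 19.59*u^2 + 0.06*u - 0.44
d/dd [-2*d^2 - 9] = -4*d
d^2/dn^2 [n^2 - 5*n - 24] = 2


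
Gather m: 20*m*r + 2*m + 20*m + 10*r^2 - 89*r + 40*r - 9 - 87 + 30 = m*(20*r + 22) + 10*r^2 - 49*r - 66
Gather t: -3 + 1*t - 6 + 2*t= 3*t - 9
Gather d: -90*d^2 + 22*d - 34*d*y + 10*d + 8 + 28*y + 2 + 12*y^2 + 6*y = -90*d^2 + d*(32 - 34*y) + 12*y^2 + 34*y + 10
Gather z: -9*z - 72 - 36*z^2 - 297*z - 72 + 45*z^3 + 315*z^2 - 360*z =45*z^3 + 279*z^2 - 666*z - 144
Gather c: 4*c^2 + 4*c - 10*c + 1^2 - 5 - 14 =4*c^2 - 6*c - 18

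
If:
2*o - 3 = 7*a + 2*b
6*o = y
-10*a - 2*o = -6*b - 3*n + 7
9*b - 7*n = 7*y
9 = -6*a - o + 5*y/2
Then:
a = -2774/4787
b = 4417/4787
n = -5652/4787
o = 3777/9574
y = 11331/4787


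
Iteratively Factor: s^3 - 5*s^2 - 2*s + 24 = (s - 3)*(s^2 - 2*s - 8) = (s - 4)*(s - 3)*(s + 2)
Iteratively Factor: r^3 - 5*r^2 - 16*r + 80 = (r - 4)*(r^2 - r - 20) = (r - 4)*(r + 4)*(r - 5)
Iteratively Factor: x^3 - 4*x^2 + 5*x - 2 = (x - 1)*(x^2 - 3*x + 2) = (x - 1)^2*(x - 2)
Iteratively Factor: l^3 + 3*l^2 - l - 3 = (l - 1)*(l^2 + 4*l + 3) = (l - 1)*(l + 3)*(l + 1)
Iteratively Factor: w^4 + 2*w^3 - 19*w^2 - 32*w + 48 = (w - 1)*(w^3 + 3*w^2 - 16*w - 48) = (w - 1)*(w + 4)*(w^2 - w - 12) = (w - 4)*(w - 1)*(w + 4)*(w + 3)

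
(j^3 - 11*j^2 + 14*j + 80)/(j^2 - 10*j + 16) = (j^2 - 3*j - 10)/(j - 2)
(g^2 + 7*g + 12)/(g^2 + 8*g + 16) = (g + 3)/(g + 4)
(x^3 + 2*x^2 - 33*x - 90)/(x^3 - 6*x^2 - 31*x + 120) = (x^2 - 3*x - 18)/(x^2 - 11*x + 24)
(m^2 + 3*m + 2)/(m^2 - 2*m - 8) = (m + 1)/(m - 4)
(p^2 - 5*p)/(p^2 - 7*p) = (p - 5)/(p - 7)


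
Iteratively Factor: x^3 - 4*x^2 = (x)*(x^2 - 4*x) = x*(x - 4)*(x)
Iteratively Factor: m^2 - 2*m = (m)*(m - 2)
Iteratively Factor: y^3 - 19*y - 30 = (y + 2)*(y^2 - 2*y - 15) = (y - 5)*(y + 2)*(y + 3)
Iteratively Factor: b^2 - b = (b)*(b - 1)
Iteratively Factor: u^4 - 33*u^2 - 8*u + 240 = (u - 3)*(u^3 + 3*u^2 - 24*u - 80) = (u - 3)*(u + 4)*(u^2 - u - 20) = (u - 3)*(u + 4)^2*(u - 5)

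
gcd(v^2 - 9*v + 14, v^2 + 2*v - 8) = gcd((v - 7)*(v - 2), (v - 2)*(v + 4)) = v - 2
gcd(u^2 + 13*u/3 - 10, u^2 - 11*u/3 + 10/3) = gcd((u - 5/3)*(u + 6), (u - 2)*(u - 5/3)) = u - 5/3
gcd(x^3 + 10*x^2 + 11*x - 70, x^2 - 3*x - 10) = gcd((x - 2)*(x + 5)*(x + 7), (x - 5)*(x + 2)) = 1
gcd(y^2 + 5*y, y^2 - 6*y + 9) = 1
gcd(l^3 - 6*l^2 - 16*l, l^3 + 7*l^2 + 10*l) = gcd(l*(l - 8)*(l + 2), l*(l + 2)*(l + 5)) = l^2 + 2*l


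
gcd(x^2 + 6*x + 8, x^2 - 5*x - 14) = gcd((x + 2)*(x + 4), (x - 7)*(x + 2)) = x + 2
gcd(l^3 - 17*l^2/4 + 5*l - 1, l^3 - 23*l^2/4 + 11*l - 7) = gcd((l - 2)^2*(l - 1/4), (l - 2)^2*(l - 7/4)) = l^2 - 4*l + 4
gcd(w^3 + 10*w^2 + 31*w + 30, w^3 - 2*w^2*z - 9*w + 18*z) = w + 3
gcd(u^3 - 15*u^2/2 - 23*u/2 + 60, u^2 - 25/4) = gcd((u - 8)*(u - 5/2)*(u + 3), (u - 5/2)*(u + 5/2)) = u - 5/2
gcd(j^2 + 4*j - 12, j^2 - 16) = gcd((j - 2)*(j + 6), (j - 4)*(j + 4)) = 1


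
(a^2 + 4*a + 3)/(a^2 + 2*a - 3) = (a + 1)/(a - 1)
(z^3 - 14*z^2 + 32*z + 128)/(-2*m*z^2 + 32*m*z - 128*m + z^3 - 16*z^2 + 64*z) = (z + 2)/(-2*m + z)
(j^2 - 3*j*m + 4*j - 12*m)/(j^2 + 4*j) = (j - 3*m)/j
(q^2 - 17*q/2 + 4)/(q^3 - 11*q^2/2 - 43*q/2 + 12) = 1/(q + 3)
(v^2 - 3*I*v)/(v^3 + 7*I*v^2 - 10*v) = (v - 3*I)/(v^2 + 7*I*v - 10)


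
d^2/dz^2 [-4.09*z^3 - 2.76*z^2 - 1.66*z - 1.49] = -24.54*z - 5.52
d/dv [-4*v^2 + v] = 1 - 8*v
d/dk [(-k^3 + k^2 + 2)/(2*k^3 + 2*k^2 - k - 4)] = (-4*k^4 + 2*k^3 - k^2 - 16*k + 2)/(4*k^6 + 8*k^5 - 20*k^3 - 15*k^2 + 8*k + 16)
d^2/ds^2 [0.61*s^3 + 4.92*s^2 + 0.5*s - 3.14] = 3.66*s + 9.84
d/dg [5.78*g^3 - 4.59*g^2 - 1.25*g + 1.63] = 17.34*g^2 - 9.18*g - 1.25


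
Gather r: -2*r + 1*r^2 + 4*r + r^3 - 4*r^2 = r^3 - 3*r^2 + 2*r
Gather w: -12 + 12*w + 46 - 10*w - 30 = 2*w + 4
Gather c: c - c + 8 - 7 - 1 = 0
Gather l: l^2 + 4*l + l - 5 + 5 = l^2 + 5*l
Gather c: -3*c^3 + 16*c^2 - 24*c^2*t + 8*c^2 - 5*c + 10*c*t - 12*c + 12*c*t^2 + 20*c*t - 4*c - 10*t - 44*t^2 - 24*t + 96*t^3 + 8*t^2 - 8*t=-3*c^3 + c^2*(24 - 24*t) + c*(12*t^2 + 30*t - 21) + 96*t^3 - 36*t^2 - 42*t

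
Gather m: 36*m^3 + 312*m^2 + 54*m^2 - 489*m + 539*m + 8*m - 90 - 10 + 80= 36*m^3 + 366*m^2 + 58*m - 20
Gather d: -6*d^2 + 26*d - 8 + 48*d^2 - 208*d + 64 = 42*d^2 - 182*d + 56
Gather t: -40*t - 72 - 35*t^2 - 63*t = -35*t^2 - 103*t - 72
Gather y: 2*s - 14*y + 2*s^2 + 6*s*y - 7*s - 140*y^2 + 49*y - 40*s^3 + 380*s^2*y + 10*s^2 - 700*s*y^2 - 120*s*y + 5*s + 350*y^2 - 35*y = -40*s^3 + 12*s^2 + y^2*(210 - 700*s) + y*(380*s^2 - 114*s)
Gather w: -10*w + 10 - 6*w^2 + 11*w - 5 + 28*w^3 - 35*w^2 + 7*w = 28*w^3 - 41*w^2 + 8*w + 5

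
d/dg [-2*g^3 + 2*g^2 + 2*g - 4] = -6*g^2 + 4*g + 2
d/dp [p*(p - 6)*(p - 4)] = 3*p^2 - 20*p + 24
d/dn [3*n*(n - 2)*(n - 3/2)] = 9*n^2 - 21*n + 9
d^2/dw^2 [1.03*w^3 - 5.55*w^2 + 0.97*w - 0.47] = 6.18*w - 11.1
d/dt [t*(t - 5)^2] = (t - 5)*(3*t - 5)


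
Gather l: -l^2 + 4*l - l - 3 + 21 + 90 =-l^2 + 3*l + 108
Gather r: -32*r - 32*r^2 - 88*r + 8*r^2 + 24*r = -24*r^2 - 96*r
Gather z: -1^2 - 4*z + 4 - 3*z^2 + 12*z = -3*z^2 + 8*z + 3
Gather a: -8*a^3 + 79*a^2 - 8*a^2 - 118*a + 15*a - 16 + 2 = -8*a^3 + 71*a^2 - 103*a - 14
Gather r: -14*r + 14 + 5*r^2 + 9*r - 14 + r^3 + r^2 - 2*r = r^3 + 6*r^2 - 7*r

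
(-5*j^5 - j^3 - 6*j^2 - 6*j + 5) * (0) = 0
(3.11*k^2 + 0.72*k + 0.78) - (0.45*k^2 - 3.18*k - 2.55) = 2.66*k^2 + 3.9*k + 3.33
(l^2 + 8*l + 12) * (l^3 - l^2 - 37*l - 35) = l^5 + 7*l^4 - 33*l^3 - 343*l^2 - 724*l - 420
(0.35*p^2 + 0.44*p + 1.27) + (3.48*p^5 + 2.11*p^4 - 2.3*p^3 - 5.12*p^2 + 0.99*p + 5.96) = 3.48*p^5 + 2.11*p^4 - 2.3*p^3 - 4.77*p^2 + 1.43*p + 7.23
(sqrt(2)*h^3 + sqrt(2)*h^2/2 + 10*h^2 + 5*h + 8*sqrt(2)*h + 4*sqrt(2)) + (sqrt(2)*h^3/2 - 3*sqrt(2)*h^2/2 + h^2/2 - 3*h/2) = 3*sqrt(2)*h^3/2 - sqrt(2)*h^2 + 21*h^2/2 + 7*h/2 + 8*sqrt(2)*h + 4*sqrt(2)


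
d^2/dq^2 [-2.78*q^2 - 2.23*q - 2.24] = -5.56000000000000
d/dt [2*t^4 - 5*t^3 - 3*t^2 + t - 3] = 8*t^3 - 15*t^2 - 6*t + 1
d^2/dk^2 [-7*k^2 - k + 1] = -14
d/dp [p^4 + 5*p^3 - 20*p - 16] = 4*p^3 + 15*p^2 - 20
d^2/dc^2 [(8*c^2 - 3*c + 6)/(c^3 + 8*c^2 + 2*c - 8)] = 2*(8*c^6 - 9*c^5 - 84*c^4 + 518*c^3 + 2580*c^2 - 144*c + 872)/(c^9 + 24*c^8 + 198*c^7 + 584*c^6 + 12*c^5 - 1536*c^4 - 568*c^3 + 1440*c^2 + 384*c - 512)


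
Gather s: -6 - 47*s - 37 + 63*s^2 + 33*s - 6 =63*s^2 - 14*s - 49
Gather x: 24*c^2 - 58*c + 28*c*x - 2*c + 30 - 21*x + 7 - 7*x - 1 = 24*c^2 - 60*c + x*(28*c - 28) + 36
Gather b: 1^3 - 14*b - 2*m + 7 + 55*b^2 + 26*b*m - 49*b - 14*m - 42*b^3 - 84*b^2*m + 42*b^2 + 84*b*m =-42*b^3 + b^2*(97 - 84*m) + b*(110*m - 63) - 16*m + 8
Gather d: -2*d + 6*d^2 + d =6*d^2 - d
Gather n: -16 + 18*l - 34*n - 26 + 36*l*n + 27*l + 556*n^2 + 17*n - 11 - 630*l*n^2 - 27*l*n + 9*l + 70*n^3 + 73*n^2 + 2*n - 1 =54*l + 70*n^3 + n^2*(629 - 630*l) + n*(9*l - 15) - 54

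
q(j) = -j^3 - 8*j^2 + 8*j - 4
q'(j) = -3*j^2 - 16*j + 8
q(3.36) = -105.37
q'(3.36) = -79.63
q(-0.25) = -6.48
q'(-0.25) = 11.81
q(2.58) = -53.78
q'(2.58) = -53.25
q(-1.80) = -38.49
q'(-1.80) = 27.08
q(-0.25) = -6.48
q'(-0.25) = 11.81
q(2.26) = -38.32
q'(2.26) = -43.48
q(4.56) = -228.69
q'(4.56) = -127.34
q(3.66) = -130.91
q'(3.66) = -90.75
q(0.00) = -4.00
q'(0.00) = 8.00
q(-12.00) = 476.00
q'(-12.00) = -232.00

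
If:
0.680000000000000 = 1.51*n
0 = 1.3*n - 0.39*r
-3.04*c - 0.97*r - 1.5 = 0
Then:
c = -0.97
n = 0.45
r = 1.50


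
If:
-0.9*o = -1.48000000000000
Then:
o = 1.64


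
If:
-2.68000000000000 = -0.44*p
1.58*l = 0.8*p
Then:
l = 3.08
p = 6.09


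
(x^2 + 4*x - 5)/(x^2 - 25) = (x - 1)/(x - 5)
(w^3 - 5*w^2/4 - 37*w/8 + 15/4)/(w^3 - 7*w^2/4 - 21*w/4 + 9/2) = (w - 5/2)/(w - 3)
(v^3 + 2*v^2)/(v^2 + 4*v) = v*(v + 2)/(v + 4)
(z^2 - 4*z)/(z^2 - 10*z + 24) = z/(z - 6)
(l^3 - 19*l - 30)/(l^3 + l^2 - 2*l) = (l^2 - 2*l - 15)/(l*(l - 1))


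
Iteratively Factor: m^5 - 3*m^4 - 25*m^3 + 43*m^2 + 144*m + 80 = (m + 1)*(m^4 - 4*m^3 - 21*m^2 + 64*m + 80) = (m - 5)*(m + 1)*(m^3 + m^2 - 16*m - 16) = (m - 5)*(m - 4)*(m + 1)*(m^2 + 5*m + 4) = (m - 5)*(m - 4)*(m + 1)*(m + 4)*(m + 1)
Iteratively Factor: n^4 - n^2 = (n - 1)*(n^3 + n^2) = n*(n - 1)*(n^2 + n) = n^2*(n - 1)*(n + 1)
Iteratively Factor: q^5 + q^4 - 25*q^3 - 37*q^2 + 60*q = (q + 4)*(q^4 - 3*q^3 - 13*q^2 + 15*q) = (q - 5)*(q + 4)*(q^3 + 2*q^2 - 3*q) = q*(q - 5)*(q + 4)*(q^2 + 2*q - 3) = q*(q - 5)*(q + 3)*(q + 4)*(q - 1)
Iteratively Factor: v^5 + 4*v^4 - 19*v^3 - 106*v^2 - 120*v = (v + 2)*(v^4 + 2*v^3 - 23*v^2 - 60*v) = (v - 5)*(v + 2)*(v^3 + 7*v^2 + 12*v) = (v - 5)*(v + 2)*(v + 3)*(v^2 + 4*v) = v*(v - 5)*(v + 2)*(v + 3)*(v + 4)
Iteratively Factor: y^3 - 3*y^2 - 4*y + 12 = (y - 3)*(y^2 - 4) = (y - 3)*(y + 2)*(y - 2)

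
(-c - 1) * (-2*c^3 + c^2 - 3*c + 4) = 2*c^4 + c^3 + 2*c^2 - c - 4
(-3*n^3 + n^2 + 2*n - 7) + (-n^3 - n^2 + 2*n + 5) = -4*n^3 + 4*n - 2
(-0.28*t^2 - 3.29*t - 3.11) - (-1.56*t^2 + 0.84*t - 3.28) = 1.28*t^2 - 4.13*t + 0.17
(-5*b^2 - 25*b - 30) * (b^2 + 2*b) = -5*b^4 - 35*b^3 - 80*b^2 - 60*b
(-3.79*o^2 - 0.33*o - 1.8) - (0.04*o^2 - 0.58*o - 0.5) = -3.83*o^2 + 0.25*o - 1.3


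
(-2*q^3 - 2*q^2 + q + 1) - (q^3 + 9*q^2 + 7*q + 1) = -3*q^3 - 11*q^2 - 6*q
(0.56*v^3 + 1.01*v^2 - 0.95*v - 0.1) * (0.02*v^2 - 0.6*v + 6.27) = 0.0112*v^5 - 0.3158*v^4 + 2.8862*v^3 + 6.9007*v^2 - 5.8965*v - 0.627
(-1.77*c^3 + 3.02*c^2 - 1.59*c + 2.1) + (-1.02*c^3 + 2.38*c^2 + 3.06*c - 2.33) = -2.79*c^3 + 5.4*c^2 + 1.47*c - 0.23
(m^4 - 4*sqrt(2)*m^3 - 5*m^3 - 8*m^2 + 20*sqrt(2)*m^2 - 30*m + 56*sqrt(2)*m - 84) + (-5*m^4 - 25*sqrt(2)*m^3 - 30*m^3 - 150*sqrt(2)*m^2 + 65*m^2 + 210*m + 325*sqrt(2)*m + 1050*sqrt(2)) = -4*m^4 - 29*sqrt(2)*m^3 - 35*m^3 - 130*sqrt(2)*m^2 + 57*m^2 + 180*m + 381*sqrt(2)*m - 84 + 1050*sqrt(2)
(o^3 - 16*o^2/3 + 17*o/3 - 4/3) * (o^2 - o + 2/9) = o^5 - 19*o^4/3 + 101*o^3/9 - 221*o^2/27 + 70*o/27 - 8/27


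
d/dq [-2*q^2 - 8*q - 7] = -4*q - 8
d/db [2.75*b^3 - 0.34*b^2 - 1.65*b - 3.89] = 8.25*b^2 - 0.68*b - 1.65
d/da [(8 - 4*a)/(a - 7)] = 20/(a - 7)^2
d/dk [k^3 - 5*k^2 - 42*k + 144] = 3*k^2 - 10*k - 42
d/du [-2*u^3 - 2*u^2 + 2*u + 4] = -6*u^2 - 4*u + 2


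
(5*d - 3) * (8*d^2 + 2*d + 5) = 40*d^3 - 14*d^2 + 19*d - 15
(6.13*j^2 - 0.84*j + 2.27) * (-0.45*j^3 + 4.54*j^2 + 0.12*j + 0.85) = -2.7585*j^5 + 28.2082*j^4 - 4.0995*j^3 + 15.4155*j^2 - 0.4416*j + 1.9295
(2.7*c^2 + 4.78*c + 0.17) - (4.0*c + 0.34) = 2.7*c^2 + 0.78*c - 0.17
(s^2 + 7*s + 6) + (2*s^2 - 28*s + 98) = 3*s^2 - 21*s + 104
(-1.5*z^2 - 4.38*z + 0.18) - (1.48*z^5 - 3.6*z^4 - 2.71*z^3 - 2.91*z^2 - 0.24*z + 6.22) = -1.48*z^5 + 3.6*z^4 + 2.71*z^3 + 1.41*z^2 - 4.14*z - 6.04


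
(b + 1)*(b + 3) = b^2 + 4*b + 3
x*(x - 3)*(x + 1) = x^3 - 2*x^2 - 3*x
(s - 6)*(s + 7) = s^2 + s - 42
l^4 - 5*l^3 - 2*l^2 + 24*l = l*(l - 4)*(l - 3)*(l + 2)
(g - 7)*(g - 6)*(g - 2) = g^3 - 15*g^2 + 68*g - 84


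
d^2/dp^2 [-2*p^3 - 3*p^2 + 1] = -12*p - 6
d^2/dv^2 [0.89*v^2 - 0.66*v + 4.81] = 1.78000000000000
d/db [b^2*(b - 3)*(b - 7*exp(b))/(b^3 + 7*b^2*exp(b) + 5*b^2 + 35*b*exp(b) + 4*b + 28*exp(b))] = b*(-b*(b - 3)*(b - 7*exp(b))*(7*b^2*exp(b) + 3*b^2 + 49*b*exp(b) + 10*b + 63*exp(b) + 4) + (-b*(b - 3)*(7*exp(b) - 1) + b*(b - 7*exp(b)) + 2*(b - 3)*(b - 7*exp(b)))*(b^3 + 7*b^2*exp(b) + 5*b^2 + 35*b*exp(b) + 4*b + 28*exp(b)))/(b^3 + 7*b^2*exp(b) + 5*b^2 + 35*b*exp(b) + 4*b + 28*exp(b))^2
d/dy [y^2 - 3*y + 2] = 2*y - 3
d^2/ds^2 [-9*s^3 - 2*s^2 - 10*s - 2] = -54*s - 4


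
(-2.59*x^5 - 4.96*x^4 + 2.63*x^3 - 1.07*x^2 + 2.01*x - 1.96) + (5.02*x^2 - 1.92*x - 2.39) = -2.59*x^5 - 4.96*x^4 + 2.63*x^3 + 3.95*x^2 + 0.0899999999999999*x - 4.35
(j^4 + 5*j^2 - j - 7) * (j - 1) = j^5 - j^4 + 5*j^3 - 6*j^2 - 6*j + 7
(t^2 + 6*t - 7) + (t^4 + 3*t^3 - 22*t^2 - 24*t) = t^4 + 3*t^3 - 21*t^2 - 18*t - 7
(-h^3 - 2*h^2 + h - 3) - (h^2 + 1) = -h^3 - 3*h^2 + h - 4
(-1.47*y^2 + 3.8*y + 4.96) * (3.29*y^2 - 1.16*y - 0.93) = -4.8363*y^4 + 14.2072*y^3 + 13.2775*y^2 - 9.2876*y - 4.6128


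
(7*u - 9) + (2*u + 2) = 9*u - 7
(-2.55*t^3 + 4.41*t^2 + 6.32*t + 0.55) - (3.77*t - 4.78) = -2.55*t^3 + 4.41*t^2 + 2.55*t + 5.33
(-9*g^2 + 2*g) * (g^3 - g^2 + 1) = -9*g^5 + 11*g^4 - 2*g^3 - 9*g^2 + 2*g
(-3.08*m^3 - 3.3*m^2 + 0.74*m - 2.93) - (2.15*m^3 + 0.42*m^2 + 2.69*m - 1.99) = -5.23*m^3 - 3.72*m^2 - 1.95*m - 0.94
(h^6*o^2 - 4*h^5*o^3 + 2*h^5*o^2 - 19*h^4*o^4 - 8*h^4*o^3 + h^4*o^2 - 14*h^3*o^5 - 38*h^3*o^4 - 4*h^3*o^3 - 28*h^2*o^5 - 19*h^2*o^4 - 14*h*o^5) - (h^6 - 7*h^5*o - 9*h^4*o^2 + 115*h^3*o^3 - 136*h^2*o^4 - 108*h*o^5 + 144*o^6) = h^6*o^2 - h^6 - 4*h^5*o^3 + 2*h^5*o^2 + 7*h^5*o - 19*h^4*o^4 - 8*h^4*o^3 + 10*h^4*o^2 - 14*h^3*o^5 - 38*h^3*o^4 - 119*h^3*o^3 - 28*h^2*o^5 + 117*h^2*o^4 + 94*h*o^5 - 144*o^6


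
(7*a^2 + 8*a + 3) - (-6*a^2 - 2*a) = 13*a^2 + 10*a + 3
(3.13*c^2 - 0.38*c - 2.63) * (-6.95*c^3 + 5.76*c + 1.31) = -21.7535*c^5 + 2.641*c^4 + 36.3073*c^3 + 1.9115*c^2 - 15.6466*c - 3.4453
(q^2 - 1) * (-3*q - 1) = -3*q^3 - q^2 + 3*q + 1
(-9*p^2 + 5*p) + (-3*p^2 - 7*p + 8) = -12*p^2 - 2*p + 8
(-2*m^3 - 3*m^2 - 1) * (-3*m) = 6*m^4 + 9*m^3 + 3*m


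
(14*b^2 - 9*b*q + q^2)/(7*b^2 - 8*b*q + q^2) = (-2*b + q)/(-b + q)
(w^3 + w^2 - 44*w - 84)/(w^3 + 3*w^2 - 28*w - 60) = (w - 7)/(w - 5)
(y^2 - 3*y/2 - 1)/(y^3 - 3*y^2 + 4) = (y + 1/2)/(y^2 - y - 2)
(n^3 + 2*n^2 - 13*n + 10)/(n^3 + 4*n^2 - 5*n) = (n - 2)/n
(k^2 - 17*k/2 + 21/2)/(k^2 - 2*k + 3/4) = 2*(k - 7)/(2*k - 1)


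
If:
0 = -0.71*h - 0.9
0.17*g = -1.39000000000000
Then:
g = -8.18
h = -1.27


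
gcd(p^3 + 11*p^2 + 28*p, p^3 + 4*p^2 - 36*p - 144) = p + 4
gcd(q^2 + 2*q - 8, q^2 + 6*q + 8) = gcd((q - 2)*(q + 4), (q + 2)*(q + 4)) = q + 4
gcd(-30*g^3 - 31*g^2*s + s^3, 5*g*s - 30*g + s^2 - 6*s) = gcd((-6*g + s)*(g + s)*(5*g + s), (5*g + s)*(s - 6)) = 5*g + s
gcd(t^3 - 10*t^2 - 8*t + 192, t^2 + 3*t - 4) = t + 4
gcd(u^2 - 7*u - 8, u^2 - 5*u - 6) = u + 1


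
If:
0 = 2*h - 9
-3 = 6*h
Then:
No Solution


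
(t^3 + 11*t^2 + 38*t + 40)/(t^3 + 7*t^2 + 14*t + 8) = (t + 5)/(t + 1)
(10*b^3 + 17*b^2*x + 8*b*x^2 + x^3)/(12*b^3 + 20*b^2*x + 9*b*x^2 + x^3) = (5*b + x)/(6*b + x)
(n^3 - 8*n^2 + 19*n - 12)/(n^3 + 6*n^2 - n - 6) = (n^2 - 7*n + 12)/(n^2 + 7*n + 6)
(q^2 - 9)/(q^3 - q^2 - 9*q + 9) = 1/(q - 1)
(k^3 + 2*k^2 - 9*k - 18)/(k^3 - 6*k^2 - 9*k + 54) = (k + 2)/(k - 6)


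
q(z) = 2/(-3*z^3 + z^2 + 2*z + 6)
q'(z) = 2*(9*z^2 - 2*z - 2)/(-3*z^3 + z^2 + 2*z + 6)^2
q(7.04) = -0.00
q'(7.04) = 0.00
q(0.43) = 0.29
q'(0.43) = -0.05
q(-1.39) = 0.15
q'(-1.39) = 0.21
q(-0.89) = 0.28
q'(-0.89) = 0.27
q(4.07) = -0.01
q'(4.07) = 0.01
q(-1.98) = 0.07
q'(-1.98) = 0.09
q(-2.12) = 0.06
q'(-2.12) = 0.07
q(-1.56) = 0.12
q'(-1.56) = 0.17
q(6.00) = 0.00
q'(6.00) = 0.00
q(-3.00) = 0.02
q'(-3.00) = 0.02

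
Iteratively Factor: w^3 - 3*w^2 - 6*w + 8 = (w + 2)*(w^2 - 5*w + 4) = (w - 4)*(w + 2)*(w - 1)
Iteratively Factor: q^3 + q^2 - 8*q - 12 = (q + 2)*(q^2 - q - 6) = (q - 3)*(q + 2)*(q + 2)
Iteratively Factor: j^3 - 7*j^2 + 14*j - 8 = (j - 4)*(j^2 - 3*j + 2) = (j - 4)*(j - 2)*(j - 1)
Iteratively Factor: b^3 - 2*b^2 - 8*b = (b)*(b^2 - 2*b - 8) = b*(b + 2)*(b - 4)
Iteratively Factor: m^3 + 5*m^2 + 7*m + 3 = (m + 1)*(m^2 + 4*m + 3) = (m + 1)*(m + 3)*(m + 1)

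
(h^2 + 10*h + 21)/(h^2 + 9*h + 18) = (h + 7)/(h + 6)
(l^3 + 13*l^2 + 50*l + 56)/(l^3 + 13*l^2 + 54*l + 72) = (l^2 + 9*l + 14)/(l^2 + 9*l + 18)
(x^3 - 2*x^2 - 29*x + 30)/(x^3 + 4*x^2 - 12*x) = (x^3 - 2*x^2 - 29*x + 30)/(x*(x^2 + 4*x - 12))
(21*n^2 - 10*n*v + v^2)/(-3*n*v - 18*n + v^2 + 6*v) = (-7*n + v)/(v + 6)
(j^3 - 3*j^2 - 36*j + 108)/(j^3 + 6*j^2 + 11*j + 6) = (j^3 - 3*j^2 - 36*j + 108)/(j^3 + 6*j^2 + 11*j + 6)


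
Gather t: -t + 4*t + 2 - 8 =3*t - 6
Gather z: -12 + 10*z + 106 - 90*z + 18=112 - 80*z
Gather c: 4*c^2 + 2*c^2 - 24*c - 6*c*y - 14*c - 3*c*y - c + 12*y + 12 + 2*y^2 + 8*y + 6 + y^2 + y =6*c^2 + c*(-9*y - 39) + 3*y^2 + 21*y + 18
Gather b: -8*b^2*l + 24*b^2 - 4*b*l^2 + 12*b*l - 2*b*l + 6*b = b^2*(24 - 8*l) + b*(-4*l^2 + 10*l + 6)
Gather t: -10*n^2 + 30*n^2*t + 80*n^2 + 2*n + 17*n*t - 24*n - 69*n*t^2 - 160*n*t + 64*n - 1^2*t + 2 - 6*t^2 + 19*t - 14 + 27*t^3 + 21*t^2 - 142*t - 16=70*n^2 + 42*n + 27*t^3 + t^2*(15 - 69*n) + t*(30*n^2 - 143*n - 124) - 28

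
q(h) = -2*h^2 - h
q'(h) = -4*h - 1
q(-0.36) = 0.10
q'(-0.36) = 0.44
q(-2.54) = -10.36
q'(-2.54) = 9.16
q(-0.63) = -0.16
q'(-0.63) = 1.52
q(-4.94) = -43.87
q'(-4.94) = 18.76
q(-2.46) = -9.64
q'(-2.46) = 8.84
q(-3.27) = -18.12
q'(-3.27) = 12.08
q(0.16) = -0.21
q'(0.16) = -1.64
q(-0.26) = 0.12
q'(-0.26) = 0.04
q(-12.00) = -276.00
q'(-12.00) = 47.00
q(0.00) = 0.00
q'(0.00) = -1.00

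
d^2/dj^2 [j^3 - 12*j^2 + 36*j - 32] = 6*j - 24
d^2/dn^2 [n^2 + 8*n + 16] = 2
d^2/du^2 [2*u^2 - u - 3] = 4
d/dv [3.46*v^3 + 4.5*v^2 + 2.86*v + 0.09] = 10.38*v^2 + 9.0*v + 2.86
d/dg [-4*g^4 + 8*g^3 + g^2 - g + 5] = -16*g^3 + 24*g^2 + 2*g - 1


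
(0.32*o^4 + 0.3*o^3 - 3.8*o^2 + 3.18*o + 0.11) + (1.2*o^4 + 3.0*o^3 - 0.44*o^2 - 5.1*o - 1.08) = 1.52*o^4 + 3.3*o^3 - 4.24*o^2 - 1.92*o - 0.97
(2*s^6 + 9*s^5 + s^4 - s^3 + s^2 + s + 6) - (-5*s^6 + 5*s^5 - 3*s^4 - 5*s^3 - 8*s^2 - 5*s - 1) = 7*s^6 + 4*s^5 + 4*s^4 + 4*s^3 + 9*s^2 + 6*s + 7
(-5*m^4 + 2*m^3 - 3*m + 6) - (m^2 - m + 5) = -5*m^4 + 2*m^3 - m^2 - 2*m + 1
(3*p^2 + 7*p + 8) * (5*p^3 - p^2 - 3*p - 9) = 15*p^5 + 32*p^4 + 24*p^3 - 56*p^2 - 87*p - 72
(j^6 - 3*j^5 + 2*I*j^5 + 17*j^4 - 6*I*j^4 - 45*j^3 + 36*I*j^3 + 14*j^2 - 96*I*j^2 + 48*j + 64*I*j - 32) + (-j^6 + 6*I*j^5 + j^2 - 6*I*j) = -3*j^5 + 8*I*j^5 + 17*j^4 - 6*I*j^4 - 45*j^3 + 36*I*j^3 + 15*j^2 - 96*I*j^2 + 48*j + 58*I*j - 32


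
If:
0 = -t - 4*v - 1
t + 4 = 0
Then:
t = -4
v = 3/4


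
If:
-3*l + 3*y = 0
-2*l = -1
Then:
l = 1/2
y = 1/2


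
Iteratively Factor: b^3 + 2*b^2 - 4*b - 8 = (b + 2)*(b^2 - 4) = (b - 2)*(b + 2)*(b + 2)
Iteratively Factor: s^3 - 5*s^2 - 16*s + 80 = (s - 4)*(s^2 - s - 20) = (s - 4)*(s + 4)*(s - 5)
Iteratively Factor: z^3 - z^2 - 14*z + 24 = (z - 2)*(z^2 + z - 12) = (z - 3)*(z - 2)*(z + 4)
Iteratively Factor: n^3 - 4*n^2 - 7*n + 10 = (n - 1)*(n^2 - 3*n - 10) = (n - 1)*(n + 2)*(n - 5)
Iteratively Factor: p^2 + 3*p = (p + 3)*(p)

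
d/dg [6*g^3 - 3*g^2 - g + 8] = 18*g^2 - 6*g - 1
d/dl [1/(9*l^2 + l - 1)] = (-18*l - 1)/(9*l^2 + l - 1)^2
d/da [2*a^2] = 4*a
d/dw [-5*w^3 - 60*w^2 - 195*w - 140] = -15*w^2 - 120*w - 195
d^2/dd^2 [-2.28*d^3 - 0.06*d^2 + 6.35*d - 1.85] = -13.68*d - 0.12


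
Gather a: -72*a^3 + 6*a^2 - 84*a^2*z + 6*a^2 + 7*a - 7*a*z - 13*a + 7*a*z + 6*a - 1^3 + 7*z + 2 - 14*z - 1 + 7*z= -72*a^3 + a^2*(12 - 84*z)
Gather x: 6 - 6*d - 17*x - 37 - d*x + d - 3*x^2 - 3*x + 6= -5*d - 3*x^2 + x*(-d - 20) - 25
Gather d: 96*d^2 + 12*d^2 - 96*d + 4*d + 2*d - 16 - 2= 108*d^2 - 90*d - 18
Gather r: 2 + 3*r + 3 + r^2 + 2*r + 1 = r^2 + 5*r + 6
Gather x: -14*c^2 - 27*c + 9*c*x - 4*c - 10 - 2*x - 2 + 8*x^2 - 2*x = -14*c^2 - 31*c + 8*x^2 + x*(9*c - 4) - 12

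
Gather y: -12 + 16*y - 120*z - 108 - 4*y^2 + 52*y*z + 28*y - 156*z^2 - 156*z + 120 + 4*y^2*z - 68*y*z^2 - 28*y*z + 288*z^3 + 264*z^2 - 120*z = y^2*(4*z - 4) + y*(-68*z^2 + 24*z + 44) + 288*z^3 + 108*z^2 - 396*z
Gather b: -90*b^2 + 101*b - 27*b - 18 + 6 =-90*b^2 + 74*b - 12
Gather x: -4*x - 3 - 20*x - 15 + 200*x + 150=176*x + 132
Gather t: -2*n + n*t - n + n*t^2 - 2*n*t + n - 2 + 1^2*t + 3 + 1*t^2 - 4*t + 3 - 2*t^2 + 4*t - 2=-2*n + t^2*(n - 1) + t*(1 - n) + 2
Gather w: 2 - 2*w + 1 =3 - 2*w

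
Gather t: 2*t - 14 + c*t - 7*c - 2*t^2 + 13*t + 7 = -7*c - 2*t^2 + t*(c + 15) - 7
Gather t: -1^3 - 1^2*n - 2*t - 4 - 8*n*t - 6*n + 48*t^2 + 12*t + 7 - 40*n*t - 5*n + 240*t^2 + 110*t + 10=-12*n + 288*t^2 + t*(120 - 48*n) + 12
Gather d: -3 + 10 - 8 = -1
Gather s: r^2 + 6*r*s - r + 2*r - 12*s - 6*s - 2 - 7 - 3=r^2 + r + s*(6*r - 18) - 12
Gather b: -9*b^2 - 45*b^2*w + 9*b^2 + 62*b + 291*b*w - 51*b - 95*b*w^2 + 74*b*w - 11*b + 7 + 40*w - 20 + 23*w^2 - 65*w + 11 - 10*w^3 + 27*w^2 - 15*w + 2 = -45*b^2*w + b*(-95*w^2 + 365*w) - 10*w^3 + 50*w^2 - 40*w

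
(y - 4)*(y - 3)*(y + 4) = y^3 - 3*y^2 - 16*y + 48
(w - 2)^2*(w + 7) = w^3 + 3*w^2 - 24*w + 28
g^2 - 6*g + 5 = (g - 5)*(g - 1)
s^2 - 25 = (s - 5)*(s + 5)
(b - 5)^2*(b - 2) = b^3 - 12*b^2 + 45*b - 50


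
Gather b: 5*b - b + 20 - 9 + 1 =4*b + 12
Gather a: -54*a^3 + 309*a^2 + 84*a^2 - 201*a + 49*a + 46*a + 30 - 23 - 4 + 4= -54*a^3 + 393*a^2 - 106*a + 7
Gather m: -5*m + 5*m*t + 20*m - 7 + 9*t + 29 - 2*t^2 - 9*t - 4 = m*(5*t + 15) - 2*t^2 + 18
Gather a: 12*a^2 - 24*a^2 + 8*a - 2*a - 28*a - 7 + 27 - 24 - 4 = -12*a^2 - 22*a - 8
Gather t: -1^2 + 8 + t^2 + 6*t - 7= t^2 + 6*t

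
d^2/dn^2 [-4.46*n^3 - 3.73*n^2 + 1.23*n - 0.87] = -26.76*n - 7.46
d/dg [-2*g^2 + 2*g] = 2 - 4*g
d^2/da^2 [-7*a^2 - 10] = -14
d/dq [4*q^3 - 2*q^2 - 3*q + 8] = 12*q^2 - 4*q - 3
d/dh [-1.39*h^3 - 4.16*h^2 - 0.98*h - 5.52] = -4.17*h^2 - 8.32*h - 0.98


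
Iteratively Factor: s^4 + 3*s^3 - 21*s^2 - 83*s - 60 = (s + 4)*(s^3 - s^2 - 17*s - 15) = (s - 5)*(s + 4)*(s^2 + 4*s + 3) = (s - 5)*(s + 3)*(s + 4)*(s + 1)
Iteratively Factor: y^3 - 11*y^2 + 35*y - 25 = (y - 5)*(y^2 - 6*y + 5) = (y - 5)^2*(y - 1)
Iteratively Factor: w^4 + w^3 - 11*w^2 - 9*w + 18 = (w + 3)*(w^3 - 2*w^2 - 5*w + 6) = (w - 1)*(w + 3)*(w^2 - w - 6) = (w - 1)*(w + 2)*(w + 3)*(w - 3)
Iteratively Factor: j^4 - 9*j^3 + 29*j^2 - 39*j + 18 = (j - 3)*(j^3 - 6*j^2 + 11*j - 6) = (j - 3)^2*(j^2 - 3*j + 2) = (j - 3)^2*(j - 2)*(j - 1)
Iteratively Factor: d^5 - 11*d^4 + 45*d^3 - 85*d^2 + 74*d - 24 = (d - 3)*(d^4 - 8*d^3 + 21*d^2 - 22*d + 8) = (d - 3)*(d - 2)*(d^3 - 6*d^2 + 9*d - 4) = (d - 3)*(d - 2)*(d - 1)*(d^2 - 5*d + 4) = (d - 4)*(d - 3)*(d - 2)*(d - 1)*(d - 1)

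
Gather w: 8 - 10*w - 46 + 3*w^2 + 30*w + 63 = 3*w^2 + 20*w + 25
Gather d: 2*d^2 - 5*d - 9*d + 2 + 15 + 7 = 2*d^2 - 14*d + 24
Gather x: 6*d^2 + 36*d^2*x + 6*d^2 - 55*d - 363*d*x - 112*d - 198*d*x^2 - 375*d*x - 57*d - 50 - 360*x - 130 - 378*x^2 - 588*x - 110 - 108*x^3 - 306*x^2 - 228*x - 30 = 12*d^2 - 224*d - 108*x^3 + x^2*(-198*d - 684) + x*(36*d^2 - 738*d - 1176) - 320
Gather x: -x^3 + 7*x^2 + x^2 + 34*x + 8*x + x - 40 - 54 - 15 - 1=-x^3 + 8*x^2 + 43*x - 110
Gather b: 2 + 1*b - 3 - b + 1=0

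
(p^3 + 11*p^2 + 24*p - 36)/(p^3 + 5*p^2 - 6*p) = (p + 6)/p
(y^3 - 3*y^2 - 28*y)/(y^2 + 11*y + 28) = y*(y - 7)/(y + 7)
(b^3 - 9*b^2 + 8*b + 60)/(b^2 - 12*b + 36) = (b^2 - 3*b - 10)/(b - 6)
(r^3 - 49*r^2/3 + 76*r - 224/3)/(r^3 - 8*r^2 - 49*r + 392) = (r - 4/3)/(r + 7)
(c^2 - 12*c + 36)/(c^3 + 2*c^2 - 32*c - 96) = (c - 6)/(c^2 + 8*c + 16)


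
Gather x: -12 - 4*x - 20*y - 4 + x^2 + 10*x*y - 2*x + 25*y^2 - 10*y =x^2 + x*(10*y - 6) + 25*y^2 - 30*y - 16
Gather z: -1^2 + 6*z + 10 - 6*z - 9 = 0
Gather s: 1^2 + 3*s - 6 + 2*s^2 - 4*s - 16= 2*s^2 - s - 21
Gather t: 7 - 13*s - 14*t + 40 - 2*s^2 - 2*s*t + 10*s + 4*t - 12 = -2*s^2 - 3*s + t*(-2*s - 10) + 35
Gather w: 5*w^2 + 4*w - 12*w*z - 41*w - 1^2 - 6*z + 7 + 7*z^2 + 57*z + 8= 5*w^2 + w*(-12*z - 37) + 7*z^2 + 51*z + 14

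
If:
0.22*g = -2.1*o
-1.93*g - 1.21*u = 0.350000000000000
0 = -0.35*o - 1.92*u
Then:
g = -0.18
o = 0.02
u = -0.00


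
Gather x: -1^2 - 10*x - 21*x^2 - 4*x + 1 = -21*x^2 - 14*x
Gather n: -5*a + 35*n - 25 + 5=-5*a + 35*n - 20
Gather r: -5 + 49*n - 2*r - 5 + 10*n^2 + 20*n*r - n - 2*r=10*n^2 + 48*n + r*(20*n - 4) - 10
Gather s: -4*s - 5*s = -9*s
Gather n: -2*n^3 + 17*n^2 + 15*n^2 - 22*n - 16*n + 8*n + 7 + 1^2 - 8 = -2*n^3 + 32*n^2 - 30*n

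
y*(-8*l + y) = -8*l*y + y^2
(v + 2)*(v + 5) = v^2 + 7*v + 10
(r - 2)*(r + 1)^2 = r^3 - 3*r - 2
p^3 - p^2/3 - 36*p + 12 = (p - 6)*(p - 1/3)*(p + 6)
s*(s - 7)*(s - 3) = s^3 - 10*s^2 + 21*s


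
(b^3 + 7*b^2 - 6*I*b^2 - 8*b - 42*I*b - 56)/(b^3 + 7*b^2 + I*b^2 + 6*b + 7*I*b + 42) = (b - 4*I)/(b + 3*I)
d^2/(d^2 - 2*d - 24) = d^2/(d^2 - 2*d - 24)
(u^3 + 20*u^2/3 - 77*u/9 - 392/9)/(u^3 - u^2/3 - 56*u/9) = (u + 7)/u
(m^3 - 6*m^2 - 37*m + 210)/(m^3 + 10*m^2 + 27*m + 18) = (m^2 - 12*m + 35)/(m^2 + 4*m + 3)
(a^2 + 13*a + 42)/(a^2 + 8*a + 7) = (a + 6)/(a + 1)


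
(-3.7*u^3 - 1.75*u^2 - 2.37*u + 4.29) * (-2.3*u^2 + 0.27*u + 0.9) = 8.51*u^5 + 3.026*u^4 + 1.6485*u^3 - 12.0819*u^2 - 0.9747*u + 3.861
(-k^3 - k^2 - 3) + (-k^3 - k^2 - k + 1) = -2*k^3 - 2*k^2 - k - 2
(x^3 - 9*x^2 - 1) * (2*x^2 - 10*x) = 2*x^5 - 28*x^4 + 90*x^3 - 2*x^2 + 10*x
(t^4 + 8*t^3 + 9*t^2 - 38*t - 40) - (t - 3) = t^4 + 8*t^3 + 9*t^2 - 39*t - 37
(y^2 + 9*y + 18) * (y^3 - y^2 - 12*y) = y^5 + 8*y^4 - 3*y^3 - 126*y^2 - 216*y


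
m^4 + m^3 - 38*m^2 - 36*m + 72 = (m - 6)*(m - 1)*(m + 2)*(m + 6)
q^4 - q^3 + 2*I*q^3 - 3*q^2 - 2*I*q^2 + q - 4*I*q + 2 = (q - 2)*(q + 1)*(q + I)^2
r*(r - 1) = r^2 - r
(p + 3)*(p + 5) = p^2 + 8*p + 15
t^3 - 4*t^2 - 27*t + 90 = (t - 6)*(t - 3)*(t + 5)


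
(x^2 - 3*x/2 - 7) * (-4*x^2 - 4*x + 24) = -4*x^4 + 2*x^3 + 58*x^2 - 8*x - 168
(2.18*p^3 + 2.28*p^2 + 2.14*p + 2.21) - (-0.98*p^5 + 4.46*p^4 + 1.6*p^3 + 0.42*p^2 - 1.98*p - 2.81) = 0.98*p^5 - 4.46*p^4 + 0.58*p^3 + 1.86*p^2 + 4.12*p + 5.02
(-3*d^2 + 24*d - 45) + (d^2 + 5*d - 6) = -2*d^2 + 29*d - 51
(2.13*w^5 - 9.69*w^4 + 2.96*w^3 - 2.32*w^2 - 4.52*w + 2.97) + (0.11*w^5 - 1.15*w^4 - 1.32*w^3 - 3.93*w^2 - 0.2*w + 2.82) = 2.24*w^5 - 10.84*w^4 + 1.64*w^3 - 6.25*w^2 - 4.72*w + 5.79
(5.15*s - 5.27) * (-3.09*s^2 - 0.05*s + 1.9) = -15.9135*s^3 + 16.0268*s^2 + 10.0485*s - 10.013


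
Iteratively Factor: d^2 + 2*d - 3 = (d + 3)*(d - 1)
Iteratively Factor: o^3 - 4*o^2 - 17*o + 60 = (o - 5)*(o^2 + o - 12) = (o - 5)*(o + 4)*(o - 3)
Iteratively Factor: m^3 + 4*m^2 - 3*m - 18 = (m + 3)*(m^2 + m - 6) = (m - 2)*(m + 3)*(m + 3)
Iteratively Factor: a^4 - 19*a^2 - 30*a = (a + 3)*(a^3 - 3*a^2 - 10*a) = (a + 2)*(a + 3)*(a^2 - 5*a) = (a - 5)*(a + 2)*(a + 3)*(a)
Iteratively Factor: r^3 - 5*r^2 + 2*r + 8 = (r + 1)*(r^2 - 6*r + 8) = (r - 2)*(r + 1)*(r - 4)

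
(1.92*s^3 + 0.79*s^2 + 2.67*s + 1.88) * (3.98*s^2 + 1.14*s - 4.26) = 7.6416*s^5 + 5.333*s^4 + 3.348*s^3 + 7.1608*s^2 - 9.231*s - 8.0088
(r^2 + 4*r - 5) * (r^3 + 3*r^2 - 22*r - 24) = r^5 + 7*r^4 - 15*r^3 - 127*r^2 + 14*r + 120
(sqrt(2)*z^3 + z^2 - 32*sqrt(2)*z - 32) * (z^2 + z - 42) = sqrt(2)*z^5 + z^4 + sqrt(2)*z^4 - 74*sqrt(2)*z^3 + z^3 - 74*z^2 - 32*sqrt(2)*z^2 - 32*z + 1344*sqrt(2)*z + 1344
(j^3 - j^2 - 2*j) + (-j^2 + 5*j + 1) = j^3 - 2*j^2 + 3*j + 1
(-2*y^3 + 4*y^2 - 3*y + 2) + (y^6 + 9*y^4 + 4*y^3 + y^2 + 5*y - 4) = y^6 + 9*y^4 + 2*y^3 + 5*y^2 + 2*y - 2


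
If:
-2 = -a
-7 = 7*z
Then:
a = 2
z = -1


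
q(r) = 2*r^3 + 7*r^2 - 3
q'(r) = 6*r^2 + 14*r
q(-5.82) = -160.17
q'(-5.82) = 121.75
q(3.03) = 116.90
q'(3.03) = 97.51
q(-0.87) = 0.98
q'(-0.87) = -7.64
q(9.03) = 2040.41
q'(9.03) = 615.67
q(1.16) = 9.54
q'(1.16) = 24.31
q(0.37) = -1.94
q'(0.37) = 6.00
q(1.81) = 31.79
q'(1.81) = 45.00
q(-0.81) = 0.53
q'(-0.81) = -7.40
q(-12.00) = -2451.00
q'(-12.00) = 696.00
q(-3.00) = 6.00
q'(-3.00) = 12.00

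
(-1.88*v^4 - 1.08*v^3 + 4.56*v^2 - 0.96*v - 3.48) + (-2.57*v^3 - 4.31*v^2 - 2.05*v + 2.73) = -1.88*v^4 - 3.65*v^3 + 0.25*v^2 - 3.01*v - 0.75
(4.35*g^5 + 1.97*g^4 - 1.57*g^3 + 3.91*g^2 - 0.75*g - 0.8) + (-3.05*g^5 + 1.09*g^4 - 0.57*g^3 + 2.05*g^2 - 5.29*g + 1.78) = 1.3*g^5 + 3.06*g^4 - 2.14*g^3 + 5.96*g^2 - 6.04*g + 0.98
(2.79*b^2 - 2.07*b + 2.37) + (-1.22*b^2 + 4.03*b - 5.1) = 1.57*b^2 + 1.96*b - 2.73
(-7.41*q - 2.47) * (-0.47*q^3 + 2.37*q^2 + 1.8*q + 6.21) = 3.4827*q^4 - 16.4008*q^3 - 19.1919*q^2 - 50.4621*q - 15.3387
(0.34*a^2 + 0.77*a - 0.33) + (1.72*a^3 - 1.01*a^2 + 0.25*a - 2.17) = 1.72*a^3 - 0.67*a^2 + 1.02*a - 2.5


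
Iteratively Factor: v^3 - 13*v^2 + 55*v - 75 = (v - 5)*(v^2 - 8*v + 15) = (v - 5)^2*(v - 3)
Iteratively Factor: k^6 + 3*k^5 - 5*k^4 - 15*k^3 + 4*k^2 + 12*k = (k + 1)*(k^5 + 2*k^4 - 7*k^3 - 8*k^2 + 12*k) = (k - 1)*(k + 1)*(k^4 + 3*k^3 - 4*k^2 - 12*k) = (k - 1)*(k + 1)*(k + 3)*(k^3 - 4*k) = (k - 2)*(k - 1)*(k + 1)*(k + 3)*(k^2 + 2*k) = k*(k - 2)*(k - 1)*(k + 1)*(k + 3)*(k + 2)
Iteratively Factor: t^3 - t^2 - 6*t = (t + 2)*(t^2 - 3*t) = t*(t + 2)*(t - 3)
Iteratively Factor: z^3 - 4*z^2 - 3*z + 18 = (z - 3)*(z^2 - z - 6) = (z - 3)^2*(z + 2)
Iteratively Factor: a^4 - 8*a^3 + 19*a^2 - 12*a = (a - 4)*(a^3 - 4*a^2 + 3*a) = (a - 4)*(a - 3)*(a^2 - a) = a*(a - 4)*(a - 3)*(a - 1)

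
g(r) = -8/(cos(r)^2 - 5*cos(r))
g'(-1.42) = -70.03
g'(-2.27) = -2.92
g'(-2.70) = -0.82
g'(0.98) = 4.22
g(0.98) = 3.23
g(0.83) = 2.74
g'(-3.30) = 0.25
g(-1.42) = 10.98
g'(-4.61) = 152.29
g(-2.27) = -2.20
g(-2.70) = -1.50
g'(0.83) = 2.53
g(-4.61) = -15.34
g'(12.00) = -1.16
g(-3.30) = -1.35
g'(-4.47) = 26.90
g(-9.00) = -1.49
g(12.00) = 2.28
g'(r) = -8*(2*sin(r)*cos(r) - 5*sin(r))/(cos(r)^2 - 5*cos(r))^2 = 8*(5 - 2*cos(r))*sin(r)/((cos(r) - 5)^2*cos(r)^2)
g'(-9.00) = -0.78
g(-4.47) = -6.36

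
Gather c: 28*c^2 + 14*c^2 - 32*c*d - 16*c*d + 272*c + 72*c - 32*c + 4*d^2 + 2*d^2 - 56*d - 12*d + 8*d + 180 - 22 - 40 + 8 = 42*c^2 + c*(312 - 48*d) + 6*d^2 - 60*d + 126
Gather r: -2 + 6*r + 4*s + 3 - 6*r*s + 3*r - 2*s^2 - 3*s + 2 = r*(9 - 6*s) - 2*s^2 + s + 3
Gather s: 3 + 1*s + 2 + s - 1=2*s + 4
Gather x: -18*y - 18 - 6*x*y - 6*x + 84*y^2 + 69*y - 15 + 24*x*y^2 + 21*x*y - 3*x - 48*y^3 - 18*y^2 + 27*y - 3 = x*(24*y^2 + 15*y - 9) - 48*y^3 + 66*y^2 + 78*y - 36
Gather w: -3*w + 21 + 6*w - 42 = 3*w - 21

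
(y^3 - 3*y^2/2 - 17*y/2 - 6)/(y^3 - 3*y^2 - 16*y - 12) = (y^2 - 5*y/2 - 6)/(y^2 - 4*y - 12)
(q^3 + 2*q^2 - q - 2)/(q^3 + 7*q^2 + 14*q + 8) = (q - 1)/(q + 4)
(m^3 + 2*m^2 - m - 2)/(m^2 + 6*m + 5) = (m^2 + m - 2)/(m + 5)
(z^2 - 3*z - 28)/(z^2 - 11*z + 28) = (z + 4)/(z - 4)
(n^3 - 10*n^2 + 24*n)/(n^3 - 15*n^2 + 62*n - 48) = n*(n - 4)/(n^2 - 9*n + 8)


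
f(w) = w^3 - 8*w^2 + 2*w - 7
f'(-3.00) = 77.00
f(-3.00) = -112.00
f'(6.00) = 14.00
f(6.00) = -67.00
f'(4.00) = -14.00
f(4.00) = -63.00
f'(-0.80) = 16.72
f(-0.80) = -14.23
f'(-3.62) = 99.23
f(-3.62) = -166.51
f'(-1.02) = 21.44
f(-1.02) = -18.42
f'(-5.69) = 190.17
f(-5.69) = -461.61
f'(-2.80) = 70.32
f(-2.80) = -97.27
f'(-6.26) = 219.72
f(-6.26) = -578.34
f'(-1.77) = 39.72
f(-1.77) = -41.15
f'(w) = 3*w^2 - 16*w + 2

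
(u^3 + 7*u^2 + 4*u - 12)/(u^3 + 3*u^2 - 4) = (u + 6)/(u + 2)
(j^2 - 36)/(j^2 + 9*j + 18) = (j - 6)/(j + 3)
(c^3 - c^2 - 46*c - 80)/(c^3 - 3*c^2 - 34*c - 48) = (c + 5)/(c + 3)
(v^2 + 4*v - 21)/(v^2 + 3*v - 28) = (v - 3)/(v - 4)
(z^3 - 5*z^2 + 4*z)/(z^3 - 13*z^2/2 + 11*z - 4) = 2*z*(z - 1)/(2*z^2 - 5*z + 2)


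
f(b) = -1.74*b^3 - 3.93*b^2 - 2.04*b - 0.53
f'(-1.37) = -1.07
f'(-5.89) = -136.84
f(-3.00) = 17.20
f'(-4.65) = -78.36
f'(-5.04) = -95.02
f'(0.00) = -2.04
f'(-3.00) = -25.44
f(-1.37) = -0.64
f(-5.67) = 201.87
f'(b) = -5.22*b^2 - 7.86*b - 2.04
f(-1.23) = -0.73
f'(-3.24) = -31.37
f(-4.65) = 98.93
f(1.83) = -28.09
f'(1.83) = -33.91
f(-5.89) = 230.69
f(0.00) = -0.53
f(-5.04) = 132.69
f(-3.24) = 24.01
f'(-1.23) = -0.27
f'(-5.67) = -125.29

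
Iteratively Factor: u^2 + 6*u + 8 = (u + 4)*(u + 2)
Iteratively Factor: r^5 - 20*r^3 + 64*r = (r - 2)*(r^4 + 2*r^3 - 16*r^2 - 32*r) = (r - 2)*(r + 2)*(r^3 - 16*r) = r*(r - 2)*(r + 2)*(r^2 - 16) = r*(r - 4)*(r - 2)*(r + 2)*(r + 4)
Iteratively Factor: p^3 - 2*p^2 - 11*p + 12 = (p - 1)*(p^2 - p - 12) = (p - 4)*(p - 1)*(p + 3)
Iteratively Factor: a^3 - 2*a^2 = (a - 2)*(a^2) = a*(a - 2)*(a)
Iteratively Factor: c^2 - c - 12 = (c + 3)*(c - 4)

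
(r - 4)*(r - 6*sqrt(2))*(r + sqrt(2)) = r^3 - 5*sqrt(2)*r^2 - 4*r^2 - 12*r + 20*sqrt(2)*r + 48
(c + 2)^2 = c^2 + 4*c + 4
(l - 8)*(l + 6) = l^2 - 2*l - 48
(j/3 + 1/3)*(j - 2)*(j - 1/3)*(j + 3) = j^4/3 + 5*j^3/9 - 17*j^2/9 - 13*j/9 + 2/3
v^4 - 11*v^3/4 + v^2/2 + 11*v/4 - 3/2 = (v - 2)*(v - 1)*(v - 3/4)*(v + 1)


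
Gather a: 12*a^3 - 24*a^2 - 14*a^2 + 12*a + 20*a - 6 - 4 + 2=12*a^3 - 38*a^2 + 32*a - 8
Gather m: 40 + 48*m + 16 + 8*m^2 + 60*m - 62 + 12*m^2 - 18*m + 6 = 20*m^2 + 90*m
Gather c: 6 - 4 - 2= 0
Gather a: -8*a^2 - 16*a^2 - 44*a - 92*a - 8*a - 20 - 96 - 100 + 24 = -24*a^2 - 144*a - 192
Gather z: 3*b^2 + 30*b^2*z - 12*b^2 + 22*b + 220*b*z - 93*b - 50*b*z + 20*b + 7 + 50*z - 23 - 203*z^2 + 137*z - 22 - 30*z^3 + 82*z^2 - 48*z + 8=-9*b^2 - 51*b - 30*z^3 - 121*z^2 + z*(30*b^2 + 170*b + 139) - 30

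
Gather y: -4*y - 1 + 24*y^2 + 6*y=24*y^2 + 2*y - 1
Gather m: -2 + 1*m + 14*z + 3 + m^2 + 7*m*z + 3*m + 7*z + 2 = m^2 + m*(7*z + 4) + 21*z + 3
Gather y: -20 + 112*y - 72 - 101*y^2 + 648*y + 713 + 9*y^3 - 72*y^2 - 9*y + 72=9*y^3 - 173*y^2 + 751*y + 693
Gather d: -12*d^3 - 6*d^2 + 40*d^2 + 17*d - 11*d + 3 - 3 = -12*d^3 + 34*d^2 + 6*d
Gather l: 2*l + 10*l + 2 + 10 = 12*l + 12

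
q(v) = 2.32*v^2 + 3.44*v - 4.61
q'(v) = 4.64*v + 3.44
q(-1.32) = -5.11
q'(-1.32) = -2.68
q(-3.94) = 17.85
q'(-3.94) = -14.84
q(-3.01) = 6.06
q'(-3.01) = -10.53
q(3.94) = 44.96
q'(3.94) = 21.72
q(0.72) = -0.93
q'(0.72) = 6.78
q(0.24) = -3.65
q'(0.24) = 4.55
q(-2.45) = 0.89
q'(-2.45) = -7.93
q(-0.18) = -5.15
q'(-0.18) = 2.60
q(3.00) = 26.59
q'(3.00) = 17.36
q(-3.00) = 5.95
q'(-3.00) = -10.48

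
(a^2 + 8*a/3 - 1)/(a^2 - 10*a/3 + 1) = (a + 3)/(a - 3)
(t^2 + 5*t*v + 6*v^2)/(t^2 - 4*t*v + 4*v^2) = (t^2 + 5*t*v + 6*v^2)/(t^2 - 4*t*v + 4*v^2)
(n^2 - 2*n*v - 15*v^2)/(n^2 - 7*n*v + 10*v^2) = (-n - 3*v)/(-n + 2*v)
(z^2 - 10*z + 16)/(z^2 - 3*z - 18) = (-z^2 + 10*z - 16)/(-z^2 + 3*z + 18)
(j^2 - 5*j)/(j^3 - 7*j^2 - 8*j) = (5 - j)/(-j^2 + 7*j + 8)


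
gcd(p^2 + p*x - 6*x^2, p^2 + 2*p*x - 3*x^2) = p + 3*x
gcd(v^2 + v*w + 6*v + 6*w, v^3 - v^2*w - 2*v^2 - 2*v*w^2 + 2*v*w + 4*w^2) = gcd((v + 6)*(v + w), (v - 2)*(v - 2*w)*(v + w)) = v + w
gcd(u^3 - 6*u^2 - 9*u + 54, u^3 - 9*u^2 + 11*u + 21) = u - 3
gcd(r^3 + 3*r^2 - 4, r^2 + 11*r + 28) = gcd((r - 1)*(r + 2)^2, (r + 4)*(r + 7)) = 1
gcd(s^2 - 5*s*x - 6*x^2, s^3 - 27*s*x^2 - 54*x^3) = -s + 6*x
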